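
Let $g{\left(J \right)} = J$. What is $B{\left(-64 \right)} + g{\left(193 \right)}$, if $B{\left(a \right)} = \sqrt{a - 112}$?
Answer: $193 + 4 i \sqrt{11} \approx 193.0 + 13.266 i$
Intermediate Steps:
$B{\left(a \right)} = \sqrt{-112 + a}$
$B{\left(-64 \right)} + g{\left(193 \right)} = \sqrt{-112 - 64} + 193 = \sqrt{-176} + 193 = 4 i \sqrt{11} + 193 = 193 + 4 i \sqrt{11}$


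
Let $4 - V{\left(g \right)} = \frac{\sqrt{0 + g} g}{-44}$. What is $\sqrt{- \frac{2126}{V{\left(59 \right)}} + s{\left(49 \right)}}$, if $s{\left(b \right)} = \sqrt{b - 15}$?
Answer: $\frac{\sqrt{-93544 + \sqrt{34} \left(176 + 59 \sqrt{59}\right)}}{\sqrt{176 + 59 \sqrt{59}}} \approx 11.952 i$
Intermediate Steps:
$s{\left(b \right)} = \sqrt{-15 + b}$
$V{\left(g \right)} = 4 + \frac{g^{\frac{3}{2}}}{44}$ ($V{\left(g \right)} = 4 - \frac{\sqrt{0 + g} g}{-44} = 4 - \sqrt{g} g \left(- \frac{1}{44}\right) = 4 - g^{\frac{3}{2}} \left(- \frac{1}{44}\right) = 4 - - \frac{g^{\frac{3}{2}}}{44} = 4 + \frac{g^{\frac{3}{2}}}{44}$)
$\sqrt{- \frac{2126}{V{\left(59 \right)}} + s{\left(49 \right)}} = \sqrt{- \frac{2126}{4 + \frac{59^{\frac{3}{2}}}{44}} + \sqrt{-15 + 49}} = \sqrt{- \frac{2126}{4 + \frac{59 \sqrt{59}}{44}} + \sqrt{34}} = \sqrt{\sqrt{34} - \frac{2126}{4 + \frac{59 \sqrt{59}}{44}}}$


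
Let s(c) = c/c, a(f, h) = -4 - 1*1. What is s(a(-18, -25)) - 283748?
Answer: -283747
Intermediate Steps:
a(f, h) = -5 (a(f, h) = -4 - 1 = -5)
s(c) = 1
s(a(-18, -25)) - 283748 = 1 - 283748 = -283747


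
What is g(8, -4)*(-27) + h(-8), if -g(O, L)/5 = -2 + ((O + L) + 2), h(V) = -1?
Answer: 539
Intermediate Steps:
g(O, L) = -5*L - 5*O (g(O, L) = -5*(-2 + ((O + L) + 2)) = -5*(-2 + ((L + O) + 2)) = -5*(-2 + (2 + L + O)) = -5*(L + O) = -5*L - 5*O)
g(8, -4)*(-27) + h(-8) = (-5*(-4) - 5*8)*(-27) - 1 = (20 - 40)*(-27) - 1 = -20*(-27) - 1 = 540 - 1 = 539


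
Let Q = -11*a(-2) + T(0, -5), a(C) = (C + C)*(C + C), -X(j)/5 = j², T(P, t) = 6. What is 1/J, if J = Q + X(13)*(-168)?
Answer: 1/141790 ≈ 7.0527e-6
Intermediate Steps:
X(j) = -5*j²
a(C) = 4*C² (a(C) = (2*C)*(2*C) = 4*C²)
Q = -170 (Q = -44*(-2)² + 6 = -44*4 + 6 = -11*16 + 6 = -176 + 6 = -170)
J = 141790 (J = -170 - 5*13²*(-168) = -170 - 5*169*(-168) = -170 - 845*(-168) = -170 + 141960 = 141790)
1/J = 1/141790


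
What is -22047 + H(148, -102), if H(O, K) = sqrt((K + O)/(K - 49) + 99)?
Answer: -22047 + sqrt(2250353)/151 ≈ -22037.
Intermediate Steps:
H(O, K) = sqrt(99 + (K + O)/(-49 + K)) (H(O, K) = sqrt((K + O)/(-49 + K) + 99) = sqrt(99 + (K + O)/(-49 + K)))
-22047 + H(148, -102) = -22047 + sqrt((-4851 + 148 + 100*(-102))/(-49 - 102)) = -22047 + sqrt((-4851 + 148 - 10200)/(-151)) = -22047 + sqrt(-1/151*(-14903)) = -22047 + sqrt(14903/151) = -22047 + sqrt(2250353)/151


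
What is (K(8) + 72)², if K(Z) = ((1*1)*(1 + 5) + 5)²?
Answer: 37249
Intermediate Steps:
K(Z) = 121 (K(Z) = (1*6 + 5)² = (6 + 5)² = 11² = 121)
(K(8) + 72)² = (121 + 72)² = 193² = 37249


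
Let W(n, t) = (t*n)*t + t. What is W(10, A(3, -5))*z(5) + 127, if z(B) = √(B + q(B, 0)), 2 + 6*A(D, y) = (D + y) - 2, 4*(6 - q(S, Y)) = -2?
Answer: 127 + 9*√46/2 ≈ 157.52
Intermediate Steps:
q(S, Y) = 13/2 (q(S, Y) = 6 - ¼*(-2) = 6 + ½ = 13/2)
A(D, y) = -⅔ + D/6 + y/6 (A(D, y) = -⅓ + ((D + y) - 2)/6 = -⅓ + (-2 + D + y)/6 = -⅓ + (-⅓ + D/6 + y/6) = -⅔ + D/6 + y/6)
W(n, t) = t + n*t² (W(n, t) = (n*t)*t + t = n*t² + t = t + n*t²)
z(B) = √(13/2 + B) (z(B) = √(B + 13/2) = √(13/2 + B))
W(10, A(3, -5))*z(5) + 127 = ((-⅔ + (⅙)*3 + (⅙)*(-5))*(1 + 10*(-⅔ + (⅙)*3 + (⅙)*(-5))))*(√(26 + 4*5)/2) + 127 = ((-⅔ + ½ - ⅚)*(1 + 10*(-⅔ + ½ - ⅚)))*(√(26 + 20)/2) + 127 = (-(1 + 10*(-1)))*(√46/2) + 127 = (-(1 - 10))*(√46/2) + 127 = (-1*(-9))*(√46/2) + 127 = 9*(√46/2) + 127 = 9*√46/2 + 127 = 127 + 9*√46/2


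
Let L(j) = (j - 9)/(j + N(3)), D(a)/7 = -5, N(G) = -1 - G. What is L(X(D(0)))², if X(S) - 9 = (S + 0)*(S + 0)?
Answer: 60025/60516 ≈ 0.99189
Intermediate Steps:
D(a) = -35 (D(a) = 7*(-5) = -35)
X(S) = 9 + S² (X(S) = 9 + (S + 0)*(S + 0) = 9 + S*S = 9 + S²)
L(j) = (-9 + j)/(-4 + j) (L(j) = (j - 9)/(j + (-1 - 1*3)) = (-9 + j)/(j + (-1 - 3)) = (-9 + j)/(j - 4) = (-9 + j)/(-4 + j))
L(X(D(0)))² = ((-9 + (9 + (-35)²))/(-4 + (9 + (-35)²)))² = ((-9 + (9 + 1225))/(-4 + (9 + 1225)))² = ((-9 + 1234)/(-4 + 1234))² = (1225/1230)² = ((1/1230)*1225)² = (245/246)² = 60025/60516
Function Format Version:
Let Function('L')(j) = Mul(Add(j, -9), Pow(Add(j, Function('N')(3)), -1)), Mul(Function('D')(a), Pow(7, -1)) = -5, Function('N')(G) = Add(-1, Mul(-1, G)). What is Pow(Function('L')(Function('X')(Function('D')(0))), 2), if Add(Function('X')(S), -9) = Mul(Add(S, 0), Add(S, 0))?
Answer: Rational(60025, 60516) ≈ 0.99189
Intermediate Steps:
Function('D')(a) = -35 (Function('D')(a) = Mul(7, -5) = -35)
Function('X')(S) = Add(9, Pow(S, 2)) (Function('X')(S) = Add(9, Mul(Add(S, 0), Add(S, 0))) = Add(9, Mul(S, S)) = Add(9, Pow(S, 2)))
Function('L')(j) = Mul(Pow(Add(-4, j), -1), Add(-9, j)) (Function('L')(j) = Mul(Add(j, -9), Pow(Add(j, Add(-1, Mul(-1, 3))), -1)) = Mul(Add(-9, j), Pow(Add(j, Add(-1, -3)), -1)) = Mul(Add(-9, j), Pow(Add(j, -4), -1)) = Mul(Add(-9, j), Pow(Add(-4, j), -1)) = Mul(Pow(Add(-4, j), -1), Add(-9, j)))
Pow(Function('L')(Function('X')(Function('D')(0))), 2) = Pow(Mul(Pow(Add(-4, Add(9, Pow(-35, 2))), -1), Add(-9, Add(9, Pow(-35, 2)))), 2) = Pow(Mul(Pow(Add(-4, Add(9, 1225)), -1), Add(-9, Add(9, 1225))), 2) = Pow(Mul(Pow(Add(-4, 1234), -1), Add(-9, 1234)), 2) = Pow(Mul(Pow(1230, -1), 1225), 2) = Pow(Mul(Rational(1, 1230), 1225), 2) = Pow(Rational(245, 246), 2) = Rational(60025, 60516)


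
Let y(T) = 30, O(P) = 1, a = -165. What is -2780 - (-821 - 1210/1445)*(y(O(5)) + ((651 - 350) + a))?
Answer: 38623406/289 ≈ 1.3365e+5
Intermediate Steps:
-2780 - (-821 - 1210/1445)*(y(O(5)) + ((651 - 350) + a)) = -2780 - (-821 - 1210/1445)*(30 + ((651 - 350) - 165)) = -2780 - (-821 - 1210*1/1445)*(30 + (301 - 165)) = -2780 - (-821 - 242/289)*(30 + 136) = -2780 - (-237511)*166/289 = -2780 - 1*(-39426826/289) = -2780 + 39426826/289 = 38623406/289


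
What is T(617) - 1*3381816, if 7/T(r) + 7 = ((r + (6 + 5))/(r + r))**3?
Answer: -5455671148806743/1613236647 ≈ -3.3818e+6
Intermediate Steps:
T(r) = 7/(-7 + (11 + r)**3/(8*r**3)) (T(r) = 7/(-7 + ((r + (6 + 5))/(r + r))**3) = 7/(-7 + ((r + 11)/((2*r)))**3) = 7/(-7 + ((11 + r)*(1/(2*r)))**3) = 7/(-7 + ((11 + r)/(2*r))**3) = 7/(-7 + (11 + r)**3/(8*r**3)))
T(617) - 1*3381816 = -56*617**3/(-(11 + 617)**3 + 56*617**3) - 1*3381816 = -56*234885113/(-1*628**3 + 56*234885113) - 3381816 = -56*234885113/(-1*247673152 + 13153566328) - 3381816 = -56*234885113/(-247673152 + 13153566328) - 3381816 = -56*234885113/12905893176 - 3381816 = -56*234885113*1/12905893176 - 3381816 = -1644195791/1613236647 - 3381816 = -5455671148806743/1613236647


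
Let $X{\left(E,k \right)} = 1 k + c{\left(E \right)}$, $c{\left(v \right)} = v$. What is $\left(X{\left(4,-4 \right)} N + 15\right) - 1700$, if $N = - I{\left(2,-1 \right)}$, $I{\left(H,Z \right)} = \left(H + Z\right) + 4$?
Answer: $-1685$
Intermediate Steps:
$I{\left(H,Z \right)} = 4 + H + Z$
$X{\left(E,k \right)} = E + k$ ($X{\left(E,k \right)} = 1 k + E = k + E = E + k$)
$N = -5$ ($N = - (4 + 2 - 1) = \left(-1\right) 5 = -5$)
$\left(X{\left(4,-4 \right)} N + 15\right) - 1700 = \left(\left(4 - 4\right) \left(-5\right) + 15\right) - 1700 = \left(0 \left(-5\right) + 15\right) - 1700 = \left(0 + 15\right) - 1700 = 15 - 1700 = -1685$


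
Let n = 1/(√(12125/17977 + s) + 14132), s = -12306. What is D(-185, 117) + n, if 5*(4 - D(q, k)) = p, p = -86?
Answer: (1497997*√17977 + 106*I*√221212837)/(5*(14132*√17977 + I*√221212837)) ≈ 21.2 - 5.5536e-7*I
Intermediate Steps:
D(q, k) = 106/5 (D(q, k) = 4 - ⅕*(-86) = 4 + 86/5 = 106/5)
n = 1/(14132 + I*√3976743170749/17977) (n = 1/(√(12125/17977 - 12306) + 14132) = 1/(√(-221212837/17977) + 14132) = 1/(I*√3976743170749/17977 + 14132) = 1/(14132 + I*√3976743170749/17977) ≈ 7.0757e-5 - 5.554e-7*I)
D(-185, 117) + n = 106/5 + √17977/(14132*√17977 + I*√221212837)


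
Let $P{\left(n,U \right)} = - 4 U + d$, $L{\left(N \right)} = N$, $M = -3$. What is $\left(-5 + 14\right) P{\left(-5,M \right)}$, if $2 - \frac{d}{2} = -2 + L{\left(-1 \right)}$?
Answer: $198$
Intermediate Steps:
$d = 10$ ($d = 4 - 2 \left(-2 - 1\right) = 4 - -6 = 4 + 6 = 10$)
$P{\left(n,U \right)} = 10 - 4 U$ ($P{\left(n,U \right)} = - 4 U + 10 = 10 - 4 U$)
$\left(-5 + 14\right) P{\left(-5,M \right)} = \left(-5 + 14\right) \left(10 - -12\right) = 9 \left(10 + 12\right) = 9 \cdot 22 = 198$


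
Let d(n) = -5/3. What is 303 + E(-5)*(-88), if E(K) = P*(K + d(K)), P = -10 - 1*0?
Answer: -16691/3 ≈ -5563.7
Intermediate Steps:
d(n) = -5/3 (d(n) = -5*⅓ = -5/3)
P = -10 (P = -10 + 0 = -10)
E(K) = 50/3 - 10*K (E(K) = -10*(K - 5/3) = -10*(-5/3 + K) = 50/3 - 10*K)
303 + E(-5)*(-88) = 303 + (50/3 - 10*(-5))*(-88) = 303 + (50/3 + 50)*(-88) = 303 + (200/3)*(-88) = 303 - 17600/3 = -16691/3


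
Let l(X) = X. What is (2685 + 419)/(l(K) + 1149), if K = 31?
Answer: 776/295 ≈ 2.6305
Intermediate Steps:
(2685 + 419)/(l(K) + 1149) = (2685 + 419)/(31 + 1149) = 3104/1180 = 3104*(1/1180) = 776/295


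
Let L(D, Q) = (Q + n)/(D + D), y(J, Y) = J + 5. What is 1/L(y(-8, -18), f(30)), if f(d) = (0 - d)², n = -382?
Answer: -3/259 ≈ -0.011583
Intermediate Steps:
y(J, Y) = 5 + J
f(d) = d² (f(d) = (-d)² = d²)
L(D, Q) = (-382 + Q)/(2*D) (L(D, Q) = (Q - 382)/(D + D) = (-382 + Q)/((2*D)) = (-382 + Q)*(1/(2*D)) = (-382 + Q)/(2*D))
1/L(y(-8, -18), f(30)) = 1/((-382 + 30²)/(2*(5 - 8))) = 1/((½)*(-382 + 900)/(-3)) = 1/((½)*(-⅓)*518) = 1/(-259/3) = -3/259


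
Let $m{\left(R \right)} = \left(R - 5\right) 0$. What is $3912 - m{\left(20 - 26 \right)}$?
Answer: $3912$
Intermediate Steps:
$m{\left(R \right)} = 0$ ($m{\left(R \right)} = \left(-5 + R\right) 0 = 0$)
$3912 - m{\left(20 - 26 \right)} = 3912 - 0 = 3912 + 0 = 3912$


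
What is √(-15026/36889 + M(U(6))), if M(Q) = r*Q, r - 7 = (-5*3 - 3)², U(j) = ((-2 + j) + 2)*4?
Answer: √10809627567910/36889 ≈ 89.127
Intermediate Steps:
U(j) = 4*j (U(j) = j*4 = 4*j)
r = 331 (r = 7 + (-5*3 - 3)² = 7 + (-15 - 3)² = 7 + (-18)² = 7 + 324 = 331)
M(Q) = 331*Q
√(-15026/36889 + M(U(6))) = √(-15026/36889 + 331*(4*6)) = √(-15026*1/36889 + 331*24) = √(-15026/36889 + 7944) = √(293031190/36889) = √10809627567910/36889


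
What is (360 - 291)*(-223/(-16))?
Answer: 15387/16 ≈ 961.69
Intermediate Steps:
(360 - 291)*(-223/(-16)) = 69*(-223*(-1/16)) = 69*(223/16) = 15387/16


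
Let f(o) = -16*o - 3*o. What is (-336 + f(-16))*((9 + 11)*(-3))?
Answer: 1920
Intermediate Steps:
f(o) = -19*o
(-336 + f(-16))*((9 + 11)*(-3)) = (-336 - 19*(-16))*((9 + 11)*(-3)) = (-336 + 304)*(20*(-3)) = -32*(-60) = 1920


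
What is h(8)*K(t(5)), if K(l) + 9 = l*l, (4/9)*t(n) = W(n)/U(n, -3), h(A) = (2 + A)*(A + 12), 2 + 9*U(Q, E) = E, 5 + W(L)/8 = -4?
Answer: 17004312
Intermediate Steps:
W(L) = -72 (W(L) = -40 + 8*(-4) = -40 - 32 = -72)
U(Q, E) = -2/9 + E/9
h(A) = (2 + A)*(12 + A)
t(n) = 1458/5 (t(n) = 9*(-72/(-2/9 + (⅑)*(-3)))/4 = 9*(-72/(-2/9 - ⅓))/4 = 9*(-72/(-5/9))/4 = 9*(-72*(-9/5))/4 = (9/4)*(648/5) = 1458/5)
K(l) = -9 + l² (K(l) = -9 + l*l = -9 + l²)
h(8)*K(t(5)) = (24 + 8² + 14*8)*(-9 + (1458/5)²) = (24 + 64 + 112)*(-9 + 2125764/25) = 200*(2125539/25) = 17004312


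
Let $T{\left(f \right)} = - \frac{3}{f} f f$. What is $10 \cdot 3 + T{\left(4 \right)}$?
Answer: $18$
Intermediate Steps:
$T{\left(f \right)} = - 3 f$
$10 \cdot 3 + T{\left(4 \right)} = 10 \cdot 3 - 12 = 30 - 12 = 18$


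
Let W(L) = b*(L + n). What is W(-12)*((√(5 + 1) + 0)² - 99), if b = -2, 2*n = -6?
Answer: -2790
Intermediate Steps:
n = -3 (n = (½)*(-6) = -3)
W(L) = 6 - 2*L (W(L) = -2*(L - 3) = -2*(-3 + L) = 6 - 2*L)
W(-12)*((√(5 + 1) + 0)² - 99) = (6 - 2*(-12))*((√(5 + 1) + 0)² - 99) = (6 + 24)*((√6 + 0)² - 99) = 30*((√6)² - 99) = 30*(6 - 99) = 30*(-93) = -2790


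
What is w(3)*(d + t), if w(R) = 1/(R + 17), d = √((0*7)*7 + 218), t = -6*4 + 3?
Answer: -21/20 + √218/20 ≈ -0.31176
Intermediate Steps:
t = -21 (t = -24 + 3 = -21)
d = √218 (d = √(0*7 + 218) = √(0 + 218) = √218 ≈ 14.765)
w(R) = 1/(17 + R)
w(3)*(d + t) = (√218 - 21)/(17 + 3) = (-21 + √218)/20 = -21/20 + √218/20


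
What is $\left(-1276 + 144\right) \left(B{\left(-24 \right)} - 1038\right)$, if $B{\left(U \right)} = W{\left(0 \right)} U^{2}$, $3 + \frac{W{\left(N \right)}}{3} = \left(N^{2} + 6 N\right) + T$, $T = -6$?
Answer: $18779880$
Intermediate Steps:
$W{\left(N \right)} = -27 + 3 N^{2} + 18 N$ ($W{\left(N \right)} = -9 + 3 \left(\left(N^{2} + 6 N\right) - 6\right) = -9 + 3 \left(-6 + N^{2} + 6 N\right) = -9 + \left(-18 + 3 N^{2} + 18 N\right) = -27 + 3 N^{2} + 18 N$)
$B{\left(U \right)} = - 27 U^{2}$ ($B{\left(U \right)} = \left(-27 + 3 \cdot 0^{2} + 18 \cdot 0\right) U^{2} = \left(-27 + 3 \cdot 0 + 0\right) U^{2} = \left(-27 + 0 + 0\right) U^{2} = - 27 U^{2}$)
$\left(-1276 + 144\right) \left(B{\left(-24 \right)} - 1038\right) = \left(-1276 + 144\right) \left(- 27 \left(-24\right)^{2} - 1038\right) = - 1132 \left(\left(-27\right) 576 - 1038\right) = - 1132 \left(-15552 - 1038\right) = \left(-1132\right) \left(-16590\right) = 18779880$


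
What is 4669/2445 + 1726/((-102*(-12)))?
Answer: 1655821/498780 ≈ 3.3197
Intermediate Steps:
4669/2445 + 1726/((-102*(-12))) = 4669*(1/2445) + 1726/1224 = 4669/2445 + 1726*(1/1224) = 4669/2445 + 863/612 = 1655821/498780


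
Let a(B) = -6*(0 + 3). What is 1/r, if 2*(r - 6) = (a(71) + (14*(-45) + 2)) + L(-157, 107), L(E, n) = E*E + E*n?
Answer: 1/3608 ≈ 0.00027716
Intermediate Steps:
L(E, n) = E² + E*n
a(B) = -18 (a(B) = -6*3 = -18)
r = 3608 (r = 6 + ((-18 + (14*(-45) + 2)) - 157*(-157 + 107))/2 = 6 + ((-18 + (-630 + 2)) - 157*(-50))/2 = 6 + ((-18 - 628) + 7850)/2 = 6 + (-646 + 7850)/2 = 6 + (½)*7204 = 6 + 3602 = 3608)
1/r = 1/3608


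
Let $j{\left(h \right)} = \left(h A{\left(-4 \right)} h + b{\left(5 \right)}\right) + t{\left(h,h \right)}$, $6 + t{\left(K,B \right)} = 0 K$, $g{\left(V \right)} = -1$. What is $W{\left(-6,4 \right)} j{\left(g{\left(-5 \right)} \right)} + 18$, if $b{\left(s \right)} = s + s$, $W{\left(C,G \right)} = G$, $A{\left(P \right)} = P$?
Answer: $18$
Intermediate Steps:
$t{\left(K,B \right)} = -6$ ($t{\left(K,B \right)} = -6 + 0 K = -6 + 0 = -6$)
$b{\left(s \right)} = 2 s$
$j{\left(h \right)} = 4 - 4 h^{2}$ ($j{\left(h \right)} = \left(h \left(-4\right) h + 2 \cdot 5\right) - 6 = \left(- 4 h h + 10\right) - 6 = \left(- 4 h^{2} + 10\right) - 6 = \left(10 - 4 h^{2}\right) - 6 = 4 - 4 h^{2}$)
$W{\left(-6,4 \right)} j{\left(g{\left(-5 \right)} \right)} + 18 = 4 \left(4 - 4 \left(-1\right)^{2}\right) + 18 = 4 \left(4 - 4\right) + 18 = 4 \cdot 0 + 18 = 0 + 18 = 18$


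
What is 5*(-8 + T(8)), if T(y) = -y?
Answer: -80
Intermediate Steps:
5*(-8 + T(8)) = 5*(-8 - 1*8) = 5*(-8 - 8) = 5*(-16) = -80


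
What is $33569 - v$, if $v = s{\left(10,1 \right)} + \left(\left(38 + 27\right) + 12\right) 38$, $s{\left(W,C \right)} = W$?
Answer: $30633$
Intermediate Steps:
$v = 2936$ ($v = 10 + \left(\left(38 + 27\right) + 12\right) 38 = 10 + \left(65 + 12\right) 38 = 10 + 77 \cdot 38 = 10 + 2926 = 2936$)
$33569 - v = 33569 - 2936 = 30633$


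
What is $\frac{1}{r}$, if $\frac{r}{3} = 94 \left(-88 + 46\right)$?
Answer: $- \frac{1}{11844} \approx -8.4431 \cdot 10^{-5}$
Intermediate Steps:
$r = -11844$ ($r = 3 \cdot 94 \left(-88 + 46\right) = 3 \cdot 94 \left(-42\right) = 3 \left(-3948\right) = -11844$)
$\frac{1}{r} = \frac{1}{-11844} = - \frac{1}{11844}$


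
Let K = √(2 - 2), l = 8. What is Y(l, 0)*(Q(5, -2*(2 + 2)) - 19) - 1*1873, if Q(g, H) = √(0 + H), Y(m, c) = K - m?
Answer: -1721 - 16*I*√2 ≈ -1721.0 - 22.627*I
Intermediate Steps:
K = 0 (K = √0 = 0)
Y(m, c) = -m (Y(m, c) = 0 - m = -m)
Q(g, H) = √H
Y(l, 0)*(Q(5, -2*(2 + 2)) - 19) - 1*1873 = (-1*8)*(√(-2*(2 + 2)) - 19) - 1*1873 = -8*(√(-2*4) - 19) - 1873 = -8*(√(-8) - 19) - 1873 = -8*(2*I*√2 - 19) - 1873 = -8*(-19 + 2*I*√2) - 1873 = (152 - 16*I*√2) - 1873 = -1721 - 16*I*√2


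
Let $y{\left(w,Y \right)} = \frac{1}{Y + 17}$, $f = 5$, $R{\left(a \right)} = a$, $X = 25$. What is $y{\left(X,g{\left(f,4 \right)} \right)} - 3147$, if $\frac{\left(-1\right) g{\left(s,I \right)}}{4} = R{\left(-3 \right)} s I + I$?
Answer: $- \frac{758426}{241} \approx -3147.0$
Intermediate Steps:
$g{\left(s,I \right)} = - 4 I + 12 I s$ ($g{\left(s,I \right)} = - 4 \left(- 3 s I + I\right) = - 4 \left(- 3 I s + I\right) = - 4 \left(I - 3 I s\right) = - 4 I + 12 I s$)
$y{\left(w,Y \right)} = \frac{1}{17 + Y}$
$y{\left(X,g{\left(f,4 \right)} \right)} - 3147 = \frac{1}{17 + 4 \cdot 4 \left(-1 + 3 \cdot 5\right)} - 3147 = \frac{1}{17 + 4 \cdot 4 \left(-1 + 15\right)} - 3147 = \frac{1}{17 + 4 \cdot 4 \cdot 14} - 3147 = \frac{1}{17 + 224} - 3147 = \frac{1}{241} - 3147 = - \frac{758426}{241}$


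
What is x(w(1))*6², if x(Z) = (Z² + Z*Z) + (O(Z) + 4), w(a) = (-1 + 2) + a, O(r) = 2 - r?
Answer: 432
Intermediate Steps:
w(a) = 1 + a
x(Z) = 6 - Z + 2*Z² (x(Z) = (Z² + Z*Z) + ((2 - Z) + 4) = (Z² + Z²) + (6 - Z) = 2*Z² + (6 - Z) = 6 - Z + 2*Z²)
x(w(1))*6² = (6 - (1 + 1) + 2*(1 + 1)²)*6² = (6 - 1*2 + 2*2²)*36 = (6 - 2 + 2*4)*36 = (6 - 2 + 8)*36 = 12*36 = 432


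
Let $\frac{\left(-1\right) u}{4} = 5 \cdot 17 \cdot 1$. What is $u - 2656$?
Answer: $-2996$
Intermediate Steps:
$u = -340$ ($u = - 4 \cdot 5 \cdot 17 \cdot 1 = - 4 \cdot 85 \cdot 1 = \left(-4\right) 85 = -340$)
$u - 2656 = -340 - 2656 = -2996$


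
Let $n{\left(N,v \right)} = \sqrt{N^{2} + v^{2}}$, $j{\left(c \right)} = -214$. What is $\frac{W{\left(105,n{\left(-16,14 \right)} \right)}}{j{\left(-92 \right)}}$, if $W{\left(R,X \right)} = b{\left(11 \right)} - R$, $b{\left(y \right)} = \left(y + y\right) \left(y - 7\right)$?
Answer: $\frac{17}{214} \approx 0.079439$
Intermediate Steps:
$b{\left(y \right)} = 2 y \left(-7 + y\right)$
$W{\left(R,X \right)} = 88 - R$ ($W{\left(R,X \right)} = 2 \cdot 11 \left(-7 + 11\right) - R = 2 \cdot 11 \cdot 4 - R = 88 - R$)
$\frac{W{\left(105,n{\left(-16,14 \right)} \right)}}{j{\left(-92 \right)}} = \frac{88 - 105}{-214} = \left(88 - 105\right) \left(- \frac{1}{214}\right) = \left(-17\right) \left(- \frac{1}{214}\right) = \frac{17}{214}$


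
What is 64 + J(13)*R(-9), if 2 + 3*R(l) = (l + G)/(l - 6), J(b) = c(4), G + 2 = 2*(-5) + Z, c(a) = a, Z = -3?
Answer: 952/15 ≈ 63.467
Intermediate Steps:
G = -15 (G = -2 + (2*(-5) - 3) = -2 + (-10 - 3) = -2 - 13 = -15)
J(b) = 4
R(l) = -⅔ + (-15 + l)/(3*(-6 + l)) (R(l) = -⅔ + ((l - 15)/(l - 6))/3 = -⅔ + ((-15 + l)/(-6 + l))/3 = -⅔ + (-15 + l)/(3*(-6 + l)))
64 + J(13)*R(-9) = 64 + 4*((-3 - 1*(-9))/(3*(-6 - 9))) = 64 + 4*((⅓)*(-3 + 9)/(-15)) = 64 + 4*((⅓)*(-1/15)*6) = 64 + 4*(-2/15) = 64 - 8/15 = 952/15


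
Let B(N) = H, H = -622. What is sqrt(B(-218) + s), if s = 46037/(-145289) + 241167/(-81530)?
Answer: I*sqrt(87734687942435148920210)/11845412170 ≈ 25.005*I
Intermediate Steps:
B(N) = -622
s = -38792308873/11845412170 (s = 46037*(-1/145289) + 241167*(-1/81530) = -46037/145289 - 241167/81530 = -38792308873/11845412170 ≈ -3.2749)
sqrt(B(-218) + s) = sqrt(-622 - 38792308873/11845412170) = sqrt(-7406638678613/11845412170) = I*sqrt(87734687942435148920210)/11845412170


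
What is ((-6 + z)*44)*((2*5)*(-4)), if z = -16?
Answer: 38720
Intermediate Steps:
((-6 + z)*44)*((2*5)*(-4)) = ((-6 - 16)*44)*((2*5)*(-4)) = (-22*44)*(10*(-4)) = -968*(-40) = 38720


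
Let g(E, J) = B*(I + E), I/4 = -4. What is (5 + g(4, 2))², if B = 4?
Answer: 1849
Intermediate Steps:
I = -16 (I = 4*(-4) = -16)
g(E, J) = -64 + 4*E (g(E, J) = 4*(-16 + E) = -64 + 4*E)
(5 + g(4, 2))² = (5 + (-64 + 4*4))² = (5 + (-64 + 16))² = (5 - 48)² = (-43)² = 1849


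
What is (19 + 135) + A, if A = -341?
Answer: -187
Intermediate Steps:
(19 + 135) + A = (19 + 135) - 341 = 154 - 341 = -187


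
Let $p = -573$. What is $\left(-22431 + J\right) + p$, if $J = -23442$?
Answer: $-46446$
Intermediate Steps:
$\left(-22431 + J\right) + p = \left(-22431 - 23442\right) - 573 = -45873 - 573 = -46446$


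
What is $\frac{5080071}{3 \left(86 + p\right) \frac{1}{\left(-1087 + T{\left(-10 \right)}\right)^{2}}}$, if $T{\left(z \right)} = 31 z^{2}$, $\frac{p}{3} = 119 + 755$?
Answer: $\frac{6861768741333}{2708} \approx 2.5339 \cdot 10^{9}$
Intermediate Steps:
$p = 2622$ ($p = 3 \left(119 + 755\right) = 3 \cdot 874 = 2622$)
$\frac{5080071}{3 \left(86 + p\right) \frac{1}{\left(-1087 + T{\left(-10 \right)}\right)^{2}}} = \frac{5080071}{3 \left(86 + 2622\right) \frac{1}{\left(-1087 + 31 \left(-10\right)^{2}\right)^{2}}} = \frac{5080071}{3 \cdot 2708 \frac{1}{\left(-1087 + 31 \cdot 100\right)^{2}}} = \frac{5080071}{8124 \frac{1}{\left(-1087 + 3100\right)^{2}}} = \frac{5080071}{8124 \frac{1}{2013^{2}}} = \frac{5080071}{8124 \cdot \frac{1}{4052169}} = \frac{5080071}{\frac{2708}{1350723}} = 5080071 \cdot \frac{1350723}{2708} = \frac{6861768741333}{2708}$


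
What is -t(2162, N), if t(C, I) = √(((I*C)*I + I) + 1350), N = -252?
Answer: -3*√15255194 ≈ -11717.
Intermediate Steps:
t(C, I) = √(1350 + I + C*I²) (t(C, I) = √(((C*I)*I + I) + 1350) = √((C*I² + I) + 1350) = √((I + C*I²) + 1350) = √(1350 + I + C*I²))
-t(2162, N) = -√(1350 - 252 + 2162*(-252)²) = -√(1350 - 252 + 2162*63504) = -√(1350 - 252 + 137295648) = -√137296746 = -3*√15255194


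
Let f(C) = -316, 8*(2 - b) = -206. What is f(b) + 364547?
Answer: 364231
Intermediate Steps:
b = 111/4 (b = 2 - ⅛*(-206) = 2 + 103/4 = 111/4 ≈ 27.750)
f(b) + 364547 = -316 + 364547 = 364231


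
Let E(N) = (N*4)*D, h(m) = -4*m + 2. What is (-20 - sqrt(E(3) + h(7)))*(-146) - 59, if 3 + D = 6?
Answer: 2861 + 146*sqrt(10) ≈ 3322.7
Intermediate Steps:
D = 3 (D = -3 + 6 = 3)
h(m) = 2 - 4*m
E(N) = 12*N (E(N) = (N*4)*3 = (4*N)*3 = 12*N)
(-20 - sqrt(E(3) + h(7)))*(-146) - 59 = (-20 - sqrt(12*3 + (2 - 4*7)))*(-146) - 59 = (-20 - sqrt(36 + (2 - 28)))*(-146) - 59 = (-20 - sqrt(36 - 26))*(-146) - 59 = (-20 - sqrt(10))*(-146) - 59 = (2920 + 146*sqrt(10)) - 59 = 2861 + 146*sqrt(10)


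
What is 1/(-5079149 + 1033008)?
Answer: -1/4046141 ≈ -2.4715e-7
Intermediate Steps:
1/(-5079149 + 1033008) = 1/(-4046141) = -1/4046141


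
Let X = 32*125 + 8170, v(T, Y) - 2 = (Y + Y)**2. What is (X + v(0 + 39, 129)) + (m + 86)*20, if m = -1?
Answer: 80436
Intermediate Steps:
v(T, Y) = 2 + 4*Y**2 (v(T, Y) = 2 + (Y + Y)**2 = 2 + (2*Y)**2 = 2 + 4*Y**2)
X = 12170 (X = 4000 + 8170 = 12170)
(X + v(0 + 39, 129)) + (m + 86)*20 = (12170 + (2 + 4*129**2)) + (-1 + 86)*20 = (12170 + (2 + 4*16641)) + 85*20 = (12170 + (2 + 66564)) + 1700 = (12170 + 66566) + 1700 = 78736 + 1700 = 80436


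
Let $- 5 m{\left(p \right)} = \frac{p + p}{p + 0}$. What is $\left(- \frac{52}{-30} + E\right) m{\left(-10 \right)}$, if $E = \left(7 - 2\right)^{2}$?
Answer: $- \frac{802}{75} \approx -10.693$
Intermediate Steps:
$m{\left(p \right)} = - \frac{2}{5}$ ($m{\left(p \right)} = - \frac{\left(p + p\right) \frac{1}{p + 0}}{5} = - \frac{2 p \frac{1}{p}}{5} = \left(- \frac{1}{5}\right) 2 = - \frac{2}{5}$)
$E = 25$ ($E = 5^{2} = 25$)
$\left(- \frac{52}{-30} + E\right) m{\left(-10 \right)} = \left(- \frac{52}{-30} + 25\right) \left(- \frac{2}{5}\right) = \left(\left(-52\right) \left(- \frac{1}{30}\right) + 25\right) \left(- \frac{2}{5}\right) = \left(\frac{26}{15} + 25\right) \left(- \frac{2}{5}\right) = \frac{401}{15} \left(- \frac{2}{5}\right) = - \frac{802}{75}$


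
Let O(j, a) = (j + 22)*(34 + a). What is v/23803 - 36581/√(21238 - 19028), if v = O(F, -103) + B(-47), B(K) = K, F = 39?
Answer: -4256/23803 - 36581*√2210/2210 ≈ -778.32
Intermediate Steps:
O(j, a) = (22 + j)*(34 + a)
v = -4256 (v = (748 + 22*(-103) + 34*39 - 103*39) - 47 = (748 - 2266 + 1326 - 4017) - 47 = -4209 - 47 = -4256)
v/23803 - 36581/√(21238 - 19028) = -4256/23803 - 36581/√(21238 - 19028) = -4256*1/23803 - 36581*√2210/2210 = -4256/23803 - 36581*√2210/2210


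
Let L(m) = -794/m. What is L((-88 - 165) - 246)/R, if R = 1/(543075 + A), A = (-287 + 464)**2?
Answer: 456076776/499 ≈ 9.1398e+5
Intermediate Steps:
A = 31329 (A = 177**2 = 31329)
R = 1/574404 (R = 1/(543075 + 31329) = 1/574404 ≈ 1.7409e-6)
L((-88 - 165) - 246)/R = (-794/((-88 - 165) - 246))/(1/574404) = -794/(-253 - 246)*574404 = -794/(-499)*574404 = -794*(-1/499)*574404 = (794/499)*574404 = 456076776/499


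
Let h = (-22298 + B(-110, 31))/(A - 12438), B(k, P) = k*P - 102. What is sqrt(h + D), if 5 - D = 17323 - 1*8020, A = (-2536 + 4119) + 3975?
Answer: I*sqrt(274961049)/172 ≈ 96.407*I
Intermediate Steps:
A = 5558 (A = 1583 + 3975 = 5558)
B(k, P) = -102 + P*k (B(k, P) = P*k - 102 = -102 + P*k)
D = -9298 (D = 5 - (17323 - 1*8020) = 5 - (17323 - 8020) = 5 - 1*9303 = 5 - 9303 = -9298)
h = 2581/688 (h = (-22298 + (-102 + 31*(-110)))/(5558 - 12438) = (-22298 + (-102 - 3410))/(-6880) = (-22298 - 3512)*(-1/6880) = -25810*(-1/6880) = 2581/688 ≈ 3.7515)
sqrt(h + D) = sqrt(2581/688 - 9298) = sqrt(-6394443/688) = I*sqrt(274961049)/172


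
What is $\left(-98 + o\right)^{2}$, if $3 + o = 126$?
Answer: $625$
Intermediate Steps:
$o = 123$ ($o = -3 + 126 = 123$)
$\left(-98 + o\right)^{2} = \left(-98 + 123\right)^{2} = 25^{2} = 625$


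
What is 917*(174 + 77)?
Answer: 230167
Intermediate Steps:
917*(174 + 77) = 917*251 = 230167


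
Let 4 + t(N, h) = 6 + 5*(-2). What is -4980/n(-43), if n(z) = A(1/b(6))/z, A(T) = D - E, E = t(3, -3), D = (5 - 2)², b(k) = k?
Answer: 214140/17 ≈ 12596.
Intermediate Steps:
t(N, h) = -8 (t(N, h) = -4 + (6 + 5*(-2)) = -4 + (6 - 10) = -4 - 4 = -8)
D = 9 (D = 3² = 9)
E = -8
A(T) = 17 (A(T) = 9 - 1*(-8) = 9 + 8 = 17)
n(z) = 17/z
-4980/n(-43) = -4980/(17/(-43)) = -4980/(17*(-1/43)) = -4980/(-17/43) = -4980*(-43/17) = 214140/17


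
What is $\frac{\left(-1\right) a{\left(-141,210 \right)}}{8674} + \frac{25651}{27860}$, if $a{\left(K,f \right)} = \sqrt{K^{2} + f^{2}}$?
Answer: $\frac{25651}{27860} - \frac{3 \sqrt{7109}}{8674} \approx 0.89155$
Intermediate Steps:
$\frac{\left(-1\right) a{\left(-141,210 \right)}}{8674} + \frac{25651}{27860} = \frac{\left(-1\right) \sqrt{\left(-141\right)^{2} + 210^{2}}}{8674} + \frac{25651}{27860} = - \sqrt{19881 + 44100} \cdot \frac{1}{8674} + 25651 \cdot \frac{1}{27860} = - \sqrt{63981} \cdot \frac{1}{8674} + \frac{25651}{27860} = - 3 \sqrt{7109} \cdot \frac{1}{8674} + \frac{25651}{27860} = - \frac{3 \sqrt{7109}}{8674} + \frac{25651}{27860} = \frac{25651}{27860} - \frac{3 \sqrt{7109}}{8674}$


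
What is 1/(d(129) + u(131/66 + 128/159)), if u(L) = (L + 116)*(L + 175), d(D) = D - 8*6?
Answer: 1359556/28823455263 ≈ 4.7168e-5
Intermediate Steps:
d(D) = -48 + D (d(D) = D - 48 = -48 + D)
u(L) = (116 + L)*(175 + L)
1/(d(129) + u(131/66 + 128/159)) = 1/((-48 + 129) + (20300 + (131/66 + 128/159)² + 291*(131/66 + 128/159))) = 1/(81 + (20300 + (131*(1/66) + 128*(1/159))² + 291*(131*(1/66) + 128*(1/159)))) = 1/(81 + (20300 + (131/66 + 128/159)² + 291*(131/66 + 128/159))) = 1/(81 + (20300 + (3253/1166)² + 291*(3253/1166))) = 1/(81 + (20300 + 10582009/1359556 + 946623/1166)) = 1/(81 + 28713331227/1359556) = 1/(28823455263/1359556) = 1359556/28823455263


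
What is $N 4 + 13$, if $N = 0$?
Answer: $13$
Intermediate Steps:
$N 4 + 13 = 0 \cdot 4 + 13 = 0 + 13 = 13$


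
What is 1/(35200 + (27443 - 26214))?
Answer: 1/36429 ≈ 2.7451e-5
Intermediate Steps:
1/(35200 + (27443 - 26214)) = 1/(35200 + 1229) = 1/36429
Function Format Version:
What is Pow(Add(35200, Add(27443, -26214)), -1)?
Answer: Rational(1, 36429) ≈ 2.7451e-5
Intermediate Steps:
Pow(Add(35200, Add(27443, -26214)), -1) = Pow(Add(35200, 1229), -1) = Pow(36429, -1) = Rational(1, 36429)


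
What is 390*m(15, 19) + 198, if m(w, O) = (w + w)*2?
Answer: 23598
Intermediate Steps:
m(w, O) = 4*w (m(w, O) = (2*w)*2 = 4*w)
390*m(15, 19) + 198 = 390*(4*15) + 198 = 390*60 + 198 = 23400 + 198 = 23598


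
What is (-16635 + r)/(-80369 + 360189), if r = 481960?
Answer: 93065/55964 ≈ 1.6629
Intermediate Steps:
(-16635 + r)/(-80369 + 360189) = (-16635 + 481960)/(-80369 + 360189) = 465325/279820 = 465325*(1/279820) = 93065/55964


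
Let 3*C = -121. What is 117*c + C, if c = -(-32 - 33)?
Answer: 22694/3 ≈ 7564.7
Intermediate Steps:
C = -121/3 (C = (1/3)*(-121) = -121/3 ≈ -40.333)
c = 65 (c = -1*(-65) = 65)
117*c + C = 117*65 - 121/3 = 7605 - 121/3 = 22694/3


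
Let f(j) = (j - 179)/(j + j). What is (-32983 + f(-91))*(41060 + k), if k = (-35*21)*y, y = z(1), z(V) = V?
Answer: -121028148350/91 ≈ -1.3300e+9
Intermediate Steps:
f(j) = (-179 + j)/(2*j) (f(j) = (-179 + j)/((2*j)) = (-179 + j)*(1/(2*j)) = (-179 + j)/(2*j))
y = 1
k = -735 (k = -35*21*1 = -735*1 = -735)
(-32983 + f(-91))*(41060 + k) = (-32983 + (½)*(-179 - 91)/(-91))*(41060 - 735) = (-32983 + (½)*(-1/91)*(-270))*40325 = (-32983 + 135/91)*40325 = -3001318/91*40325 = -121028148350/91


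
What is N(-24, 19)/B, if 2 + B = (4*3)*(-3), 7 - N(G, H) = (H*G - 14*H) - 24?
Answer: -753/38 ≈ -19.816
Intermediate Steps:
N(G, H) = 31 + 14*H - G*H (N(G, H) = 7 - ((H*G - 14*H) - 24) = 7 - ((G*H - 14*H) - 24) = 7 - ((-14*H + G*H) - 24) = 7 - (-24 - 14*H + G*H) = 7 + (24 + 14*H - G*H) = 31 + 14*H - G*H)
B = -38 (B = -2 + (4*3)*(-3) = -2 + 12*(-3) = -2 - 36 = -38)
N(-24, 19)/B = (31 + 14*19 - 1*(-24)*19)/(-38) = (31 + 266 + 456)*(-1/38) = 753*(-1/38) = -753/38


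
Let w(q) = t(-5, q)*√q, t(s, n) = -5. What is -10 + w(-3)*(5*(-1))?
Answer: -10 + 25*I*√3 ≈ -10.0 + 43.301*I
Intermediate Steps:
w(q) = -5*√q
-10 + w(-3)*(5*(-1)) = -10 + (-5*I*√3)*(5*(-1)) = -10 - 5*I*√3*(-5) = -10 + 25*I*√3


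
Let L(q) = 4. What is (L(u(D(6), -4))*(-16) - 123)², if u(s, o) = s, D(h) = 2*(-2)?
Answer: 34969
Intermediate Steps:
D(h) = -4
(L(u(D(6), -4))*(-16) - 123)² = (4*(-16) - 123)² = (-64 - 123)² = (-187)² = 34969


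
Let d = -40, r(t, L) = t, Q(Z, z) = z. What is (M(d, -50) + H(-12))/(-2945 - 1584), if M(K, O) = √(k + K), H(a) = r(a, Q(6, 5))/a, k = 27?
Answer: -1/4529 - I*√13/4529 ≈ -0.0002208 - 0.0007961*I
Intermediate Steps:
H(a) = 1 (H(a) = a/a = 1)
M(K, O) = √(27 + K)
(M(d, -50) + H(-12))/(-2945 - 1584) = (√(27 - 40) + 1)/(-2945 - 1584) = (√(-13) + 1)/(-4529) = (I*√13 + 1)*(-1/4529) = (1 + I*√13)*(-1/4529) = -1/4529 - I*√13/4529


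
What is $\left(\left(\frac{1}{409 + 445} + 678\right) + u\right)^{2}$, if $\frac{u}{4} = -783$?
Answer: $\frac{4392021361225}{729316} \approx 6.0221 \cdot 10^{6}$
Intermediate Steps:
$u = -3132$ ($u = 4 \left(-783\right) = -3132$)
$\left(\left(\frac{1}{409 + 445} + 678\right) + u\right)^{2} = \left(\left(\frac{1}{409 + 445} + 678\right) - 3132\right)^{2} = \left(\left(\frac{1}{854} + 678\right) - 3132\right)^{2} = \left(\frac{579013}{854} - 3132\right)^{2} = \left(- \frac{2095715}{854}\right)^{2} = \frac{4392021361225}{729316}$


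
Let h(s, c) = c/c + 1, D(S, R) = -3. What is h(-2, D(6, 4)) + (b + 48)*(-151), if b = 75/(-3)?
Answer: -3471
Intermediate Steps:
h(s, c) = 2 (h(s, c) = 1 + 1 = 2)
b = -25 (b = 75*(-⅓) = -25)
h(-2, D(6, 4)) + (b + 48)*(-151) = 2 + (-25 + 48)*(-151) = 2 + 23*(-151) = 2 - 3473 = -3471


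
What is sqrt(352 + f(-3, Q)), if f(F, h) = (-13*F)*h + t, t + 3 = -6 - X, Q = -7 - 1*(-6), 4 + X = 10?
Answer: sqrt(298) ≈ 17.263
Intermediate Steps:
X = 6 (X = -4 + 10 = 6)
Q = -1 (Q = -7 + 6 = -1)
t = -15 (t = -3 + (-6 - 1*6) = -3 + (-6 - 6) = -3 - 12 = -15)
f(F, h) = -15 - 13*F*h (f(F, h) = (-13*F)*h - 15 = -13*F*h - 15 = -15 - 13*F*h)
sqrt(352 + f(-3, Q)) = sqrt(352 + (-15 - 13*(-3)*(-1))) = sqrt(352 + (-15 - 39)) = sqrt(352 - 54) = sqrt(298)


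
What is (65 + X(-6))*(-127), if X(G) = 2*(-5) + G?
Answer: -6223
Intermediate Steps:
X(G) = -10 + G
(65 + X(-6))*(-127) = (65 + (-10 - 6))*(-127) = (65 - 16)*(-127) = 49*(-127) = -6223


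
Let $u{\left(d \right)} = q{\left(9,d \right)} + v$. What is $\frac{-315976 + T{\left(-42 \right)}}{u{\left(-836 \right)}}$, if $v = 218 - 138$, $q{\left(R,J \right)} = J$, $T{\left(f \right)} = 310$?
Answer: $\frac{17537}{42} \approx 417.55$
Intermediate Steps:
$v = 80$ ($v = 218 - 138 = 80$)
$u{\left(d \right)} = 80 + d$ ($u{\left(d \right)} = d + 80 = 80 + d$)
$\frac{-315976 + T{\left(-42 \right)}}{u{\left(-836 \right)}} = \frac{-315976 + 310}{80 - 836} = - \frac{315666}{-756} = \left(-315666\right) \left(- \frac{1}{756}\right) = \frac{17537}{42}$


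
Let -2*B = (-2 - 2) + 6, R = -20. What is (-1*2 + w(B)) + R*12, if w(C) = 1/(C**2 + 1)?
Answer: -483/2 ≈ -241.50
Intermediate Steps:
B = -1 (B = -((-2 - 2) + 6)/2 = -(-4 + 6)/2 = -1/2*2 = -1)
w(C) = 1/(1 + C**2)
(-1*2 + w(B)) + R*12 = (-1*2 + 1/(1 + (-1)**2)) - 20*12 = (-2 + 1/(1 + 1)) - 240 = (-2 + 1/2) - 240 = -3/2 - 240 = -483/2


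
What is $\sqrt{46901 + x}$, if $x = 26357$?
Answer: $\sqrt{73258} \approx 270.66$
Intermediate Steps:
$\sqrt{46901 + x} = \sqrt{46901 + 26357} = \sqrt{73258}$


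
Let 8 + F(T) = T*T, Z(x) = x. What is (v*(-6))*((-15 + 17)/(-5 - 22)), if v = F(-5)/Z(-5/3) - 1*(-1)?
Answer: -184/45 ≈ -4.0889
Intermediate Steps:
F(T) = -8 + T² (F(T) = -8 + T*T = -8 + T²)
v = -46/5 (v = (-8 + (-5)²)/((-5/3)) - 1*(-1) = (-8 + 25)/((-5*⅓)) + 1 = 17/(-5/3) + 1 = 17*(-⅗) + 1 = -51/5 + 1 = -46/5 ≈ -9.2000)
(v*(-6))*((-15 + 17)/(-5 - 22)) = (-46/5*(-6))*((-15 + 17)/(-5 - 22)) = 276*(2/(-27))/5 = 276*(2*(-1/27))/5 = (276/5)*(-2/27) = -184/45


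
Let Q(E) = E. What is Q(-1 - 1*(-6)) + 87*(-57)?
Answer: -4954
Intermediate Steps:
Q(-1 - 1*(-6)) + 87*(-57) = (-1 - 1*(-6)) + 87*(-57) = (-1 + 6) - 4959 = 5 - 4959 = -4954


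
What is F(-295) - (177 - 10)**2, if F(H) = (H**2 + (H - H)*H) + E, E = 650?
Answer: 59786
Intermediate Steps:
F(H) = 650 + H**2 (F(H) = (H**2 + (H - H)*H) + 650 = (H**2 + 0*H) + 650 = (H**2 + 0) + 650 = H**2 + 650 = 650 + H**2)
F(-295) - (177 - 10)**2 = (650 + (-295)**2) - (177 - 10)**2 = (650 + 87025) - 1*167**2 = 87675 - 1*27889 = 87675 - 27889 = 59786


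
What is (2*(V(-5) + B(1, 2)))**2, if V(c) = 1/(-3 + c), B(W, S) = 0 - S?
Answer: 289/16 ≈ 18.063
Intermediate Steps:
B(W, S) = -S
(2*(V(-5) + B(1, 2)))**2 = (2*(1/(-3 - 5) - 1*2))**2 = (2*(1/(-8) - 2))**2 = (2*(-1/8 - 2))**2 = (2*(-17/8))**2 = (-17/4)**2 = 289/16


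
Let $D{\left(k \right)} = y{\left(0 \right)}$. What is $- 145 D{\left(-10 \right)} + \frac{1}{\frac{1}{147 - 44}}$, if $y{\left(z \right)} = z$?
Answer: $103$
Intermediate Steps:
$D{\left(k \right)} = 0$
$- 145 D{\left(-10 \right)} + \frac{1}{\frac{1}{147 - 44}} = \left(-145\right) 0 + \frac{1}{\frac{1}{147 - 44}} = 0 + \frac{1}{\frac{1}{103}} = 0 + 103 = 103$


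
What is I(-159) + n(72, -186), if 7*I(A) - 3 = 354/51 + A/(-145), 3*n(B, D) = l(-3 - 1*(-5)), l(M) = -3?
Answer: 9953/17255 ≈ 0.57682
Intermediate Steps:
n(B, D) = -1 (n(B, D) = (⅓)*(-3) = -1)
I(A) = 169/119 - A/1015 (I(A) = 3/7 + (354/51 + A/(-145))/7 = 3/7 + (354*(1/51) + A*(-1/145))/7 = 3/7 + (118/17 - A/145)/7 = 3/7 + (118/119 - A/1015) = 169/119 - A/1015)
I(-159) + n(72, -186) = (169/119 - 1/1015*(-159)) - 1 = (169/119 + 159/1015) - 1 = 27208/17255 - 1 = 9953/17255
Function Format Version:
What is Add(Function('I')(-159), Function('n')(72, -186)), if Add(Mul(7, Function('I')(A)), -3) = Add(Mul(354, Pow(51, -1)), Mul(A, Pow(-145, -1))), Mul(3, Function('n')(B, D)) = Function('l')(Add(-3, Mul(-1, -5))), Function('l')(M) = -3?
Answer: Rational(9953, 17255) ≈ 0.57682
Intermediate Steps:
Function('n')(B, D) = -1 (Function('n')(B, D) = Mul(Rational(1, 3), -3) = -1)
Function('I')(A) = Add(Rational(169, 119), Mul(Rational(-1, 1015), A)) (Function('I')(A) = Add(Rational(3, 7), Mul(Rational(1, 7), Add(Mul(354, Pow(51, -1)), Mul(A, Pow(-145, -1))))) = Add(Rational(3, 7), Mul(Rational(1, 7), Add(Mul(354, Rational(1, 51)), Mul(A, Rational(-1, 145))))) = Add(Rational(3, 7), Mul(Rational(1, 7), Add(Rational(118, 17), Mul(Rational(-1, 145), A)))) = Add(Rational(3, 7), Add(Rational(118, 119), Mul(Rational(-1, 1015), A))) = Add(Rational(169, 119), Mul(Rational(-1, 1015), A)))
Add(Function('I')(-159), Function('n')(72, -186)) = Add(Add(Rational(169, 119), Mul(Rational(-1, 1015), -159)), -1) = Add(Add(Rational(169, 119), Rational(159, 1015)), -1) = Add(Rational(27208, 17255), -1) = Rational(9953, 17255)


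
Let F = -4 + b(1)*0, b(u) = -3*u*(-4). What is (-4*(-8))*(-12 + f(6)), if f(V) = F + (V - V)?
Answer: -512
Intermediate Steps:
b(u) = 12*u
F = -4 (F = -4 + (12*1)*0 = -4 + 12*0 = -4 + 0 = -4)
f(V) = -4 (f(V) = -4 + (V - V) = -4 + 0 = -4)
(-4*(-8))*(-12 + f(6)) = (-4*(-8))*(-12 - 4) = 32*(-16) = -512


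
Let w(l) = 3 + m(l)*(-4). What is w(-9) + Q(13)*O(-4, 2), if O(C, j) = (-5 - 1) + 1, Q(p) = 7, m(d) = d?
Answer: 4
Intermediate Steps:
O(C, j) = -5 (O(C, j) = -6 + 1 = -5)
w(l) = 3 - 4*l (w(l) = 3 + l*(-4) = 3 - 4*l)
w(-9) + Q(13)*O(-4, 2) = (3 - 4*(-9)) + 7*(-5) = (3 + 36) - 35 = 39 - 35 = 4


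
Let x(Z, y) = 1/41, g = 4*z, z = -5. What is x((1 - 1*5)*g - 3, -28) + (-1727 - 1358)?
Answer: -126484/41 ≈ -3085.0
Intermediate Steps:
g = -20 (g = 4*(-5) = -20)
x(Z, y) = 1/41
x((1 - 1*5)*g - 3, -28) + (-1727 - 1358) = 1/41 + (-1727 - 1358) = 1/41 - 3085 = -126484/41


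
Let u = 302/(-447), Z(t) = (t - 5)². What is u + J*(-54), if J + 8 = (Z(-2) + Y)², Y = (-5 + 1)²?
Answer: -101790248/447 ≈ -2.2772e+5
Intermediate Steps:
Z(t) = (-5 + t)²
Y = 16 (Y = (-4)² = 16)
u = -302/447 (u = 302*(-1/447) = -302/447 ≈ -0.67562)
J = 4217 (J = -8 + ((-5 - 2)² + 16)² = -8 + ((-7)² + 16)² = -8 + (49 + 16)² = -8 + 65² = -8 + 4225 = 4217)
u + J*(-54) = -302/447 + 4217*(-54) = -302/447 - 227718 = -101790248/447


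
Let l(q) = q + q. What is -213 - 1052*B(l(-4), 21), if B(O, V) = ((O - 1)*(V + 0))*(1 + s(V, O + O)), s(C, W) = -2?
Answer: -199041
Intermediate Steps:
l(q) = 2*q
B(O, V) = -V*(-1 + O) (B(O, V) = ((O - 1)*(V + 0))*(1 - 2) = ((-1 + O)*V)*(-1) = (V*(-1 + O))*(-1) = -V*(-1 + O))
-213 - 1052*B(l(-4), 21) = -213 - 22092*(1 - 2*(-4)) = -213 - 22092*(1 - 1*(-8)) = -213 - 22092*(1 + 8) = -213 - 22092*9 = -213 - 1052*189 = -213 - 198828 = -199041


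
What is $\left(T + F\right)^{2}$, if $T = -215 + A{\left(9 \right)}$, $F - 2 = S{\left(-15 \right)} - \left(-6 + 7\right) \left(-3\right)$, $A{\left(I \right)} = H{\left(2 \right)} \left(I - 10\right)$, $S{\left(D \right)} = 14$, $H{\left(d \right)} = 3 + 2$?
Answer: $40401$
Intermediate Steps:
$H{\left(d \right)} = 5$
$A{\left(I \right)} = -50 + 5 I$ ($A{\left(I \right)} = 5 \left(I - 10\right) = 5 \left(-10 + I\right) = -50 + 5 I$)
$F = 19$ ($F = 2 + \left(14 - \left(-6 + 7\right) \left(-3\right)\right) = 2 + \left(14 - 1 \left(-3\right)\right) = 2 + \left(14 - -3\right) = 2 + \left(14 + 3\right) = 2 + 17 = 19$)
$T = -220$ ($T = -215 + \left(-50 + 5 \cdot 9\right) = -215 + \left(-50 + 45\right) = -215 - 5 = -220$)
$\left(T + F\right)^{2} = \left(-220 + 19\right)^{2} = \left(-201\right)^{2} = 40401$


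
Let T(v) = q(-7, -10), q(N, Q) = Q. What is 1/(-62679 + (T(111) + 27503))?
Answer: -1/35186 ≈ -2.8420e-5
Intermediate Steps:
T(v) = -10
1/(-62679 + (T(111) + 27503)) = 1/(-62679 + (-10 + 27503)) = 1/(-62679 + 27493) = 1/(-35186) = -1/35186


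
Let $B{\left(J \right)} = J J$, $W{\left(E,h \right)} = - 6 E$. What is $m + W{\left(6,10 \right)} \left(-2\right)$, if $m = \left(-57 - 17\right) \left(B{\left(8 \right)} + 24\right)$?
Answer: $-6440$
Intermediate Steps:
$B{\left(J \right)} = J^{2}$
$m = -6512$ ($m = \left(-57 - 17\right) \left(8^{2} + 24\right) = - 74 \left(64 + 24\right) = \left(-74\right) 88 = -6512$)
$m + W{\left(6,10 \right)} \left(-2\right) = -6512 + \left(-6\right) 6 \left(-2\right) = -6512 - -72 = -6512 + 72 = -6440$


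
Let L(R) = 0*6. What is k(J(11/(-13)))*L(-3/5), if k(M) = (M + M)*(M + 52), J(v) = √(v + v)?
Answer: 0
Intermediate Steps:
L(R) = 0
J(v) = √2*√v (J(v) = √(2*v) = √2*√v)
k(M) = 2*M*(52 + M) (k(M) = (2*M)*(52 + M) = 2*M*(52 + M))
k(J(11/(-13)))*L(-3/5) = (2*(√2*√(11/(-13)))*(52 + √2*√(11/(-13))))*0 = (2*(√2*√(11*(-1/13)))*(52 + √2*√(11*(-1/13))))*0 = (2*(√2*√(-11/13))*(52 + √2*√(-11/13)))*0 = (2*(√2*(I*√143/13))*(52 + √2*(I*√143/13)))*0 = (2*(I*√286/13)*(52 + I*√286/13))*0 = (2*I*√286*(52 + I*√286/13)/13)*0 = 0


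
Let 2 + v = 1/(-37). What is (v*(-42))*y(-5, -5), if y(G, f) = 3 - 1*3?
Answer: 0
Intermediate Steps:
y(G, f) = 0 (y(G, f) = 3 - 3 = 0)
v = -75/37 (v = -2 + 1/(-37) = -2 - 1/37 = -75/37 ≈ -2.0270)
(v*(-42))*y(-5, -5) = -75/37*(-42)*0 = (3150/37)*0 = 0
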